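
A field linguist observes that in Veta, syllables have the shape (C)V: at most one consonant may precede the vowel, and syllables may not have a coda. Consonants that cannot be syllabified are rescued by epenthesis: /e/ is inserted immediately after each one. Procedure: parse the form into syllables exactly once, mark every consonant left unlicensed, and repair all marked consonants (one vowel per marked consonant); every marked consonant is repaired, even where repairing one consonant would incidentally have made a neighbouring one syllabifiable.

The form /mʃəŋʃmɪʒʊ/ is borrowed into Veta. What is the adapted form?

Syllabifying with onset maximization leaves /m/, /ŋ/, /ʃ/ stranded (no codas are permitted; onsets are limited to one consonant).
Epenthesis after each stranded consonant: /m/ → /me/, /ŋ/ → /ŋe/, /ʃ/ → /ʃe/.

meʃəŋeʃemɪʒʊ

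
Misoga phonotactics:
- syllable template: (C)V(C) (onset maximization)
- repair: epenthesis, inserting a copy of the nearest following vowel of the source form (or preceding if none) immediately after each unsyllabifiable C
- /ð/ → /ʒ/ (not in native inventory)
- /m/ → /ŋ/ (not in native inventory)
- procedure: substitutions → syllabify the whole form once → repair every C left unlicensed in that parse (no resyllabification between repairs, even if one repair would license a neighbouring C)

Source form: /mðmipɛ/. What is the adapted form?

Substitution: /m/ → /ŋ/, /ð/ → /ʒ/, giving /ŋʒŋipɛ/.
Under (C)V(C), the unsyllabifiable consonants are /ŋ/, /ʒ/ (at most one coda consonant is licensed; onsets are limited to one consonant).
Each unlicensed consonant becomes the onset of a new syllable: /ŋ/ → /ŋi/, /ʒ/ → /ʒi/.

ŋiʒiŋipɛ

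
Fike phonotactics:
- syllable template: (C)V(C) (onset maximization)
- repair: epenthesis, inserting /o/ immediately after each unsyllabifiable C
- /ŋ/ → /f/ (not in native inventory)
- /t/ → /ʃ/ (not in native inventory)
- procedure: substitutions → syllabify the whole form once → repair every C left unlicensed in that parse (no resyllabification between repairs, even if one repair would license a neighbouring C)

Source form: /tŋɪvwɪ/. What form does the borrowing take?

Substitution: /t/ → /ʃ/, /ŋ/ → /f/, giving /ʃfɪvwɪ/.
Under (C)V(C), the unsyllabifiable consonants are /ʃ/ (at most one coda consonant is licensed; onsets are limited to one consonant).
Epenthesis after each stranded consonant: /ʃ/ → /ʃo/.

ʃofɪvwɪ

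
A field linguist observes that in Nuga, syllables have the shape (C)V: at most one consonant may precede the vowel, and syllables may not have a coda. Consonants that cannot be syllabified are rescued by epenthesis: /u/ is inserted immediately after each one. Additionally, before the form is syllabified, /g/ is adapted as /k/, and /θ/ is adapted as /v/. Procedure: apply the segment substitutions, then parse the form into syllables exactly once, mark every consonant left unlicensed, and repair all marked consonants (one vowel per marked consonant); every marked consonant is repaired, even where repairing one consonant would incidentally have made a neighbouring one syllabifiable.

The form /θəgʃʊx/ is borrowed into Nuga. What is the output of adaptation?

vəkuʃʊxu

Substitution: /θ/ → /v/, /g/ → /k/, giving /vəkʃʊx/.
Under (C)V, the unsyllabifiable consonants are /k/, /x/ (no codas are permitted; onsets are limited to one consonant).
Inserting the epenthetic vowel yields /k/ → /ku/, /x/ → /xu/.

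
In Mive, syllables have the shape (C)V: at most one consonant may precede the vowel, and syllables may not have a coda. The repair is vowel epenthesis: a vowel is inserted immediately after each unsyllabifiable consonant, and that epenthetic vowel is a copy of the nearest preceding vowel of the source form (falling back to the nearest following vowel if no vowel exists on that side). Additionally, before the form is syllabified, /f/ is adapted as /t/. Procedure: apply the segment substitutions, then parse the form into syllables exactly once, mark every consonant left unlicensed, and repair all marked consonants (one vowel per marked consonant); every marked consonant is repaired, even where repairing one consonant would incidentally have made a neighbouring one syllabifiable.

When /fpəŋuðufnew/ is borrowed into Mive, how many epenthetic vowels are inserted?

After substitution the input is /tpəŋuðutnew/.
The unsyllabifiable consonants are /t/, /t/, /w/; each receives one epenthetic vowel.

3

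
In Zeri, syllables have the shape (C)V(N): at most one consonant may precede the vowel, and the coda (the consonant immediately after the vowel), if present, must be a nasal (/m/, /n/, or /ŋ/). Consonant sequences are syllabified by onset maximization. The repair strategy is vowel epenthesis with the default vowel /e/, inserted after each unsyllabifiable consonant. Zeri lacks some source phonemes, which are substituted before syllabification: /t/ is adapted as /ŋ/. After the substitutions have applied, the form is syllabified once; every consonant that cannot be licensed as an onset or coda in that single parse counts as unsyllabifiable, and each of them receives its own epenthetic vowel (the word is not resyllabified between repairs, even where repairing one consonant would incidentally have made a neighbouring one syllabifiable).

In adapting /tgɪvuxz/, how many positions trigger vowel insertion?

3

After substitution the input is /ŋgɪvuxz/.
The unsyllabifiable consonants are /ŋ/, /x/, /z/; each receives one epenthetic vowel.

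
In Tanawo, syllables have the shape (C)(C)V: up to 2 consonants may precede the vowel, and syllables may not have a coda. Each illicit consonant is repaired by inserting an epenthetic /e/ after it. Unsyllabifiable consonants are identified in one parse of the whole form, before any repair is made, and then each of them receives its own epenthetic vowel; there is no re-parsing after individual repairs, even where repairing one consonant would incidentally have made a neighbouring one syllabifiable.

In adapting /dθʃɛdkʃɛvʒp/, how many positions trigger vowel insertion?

5

The unsyllabifiable consonants are /d/, /d/, /v/, /ʒ/, /p/; each receives one epenthetic vowel.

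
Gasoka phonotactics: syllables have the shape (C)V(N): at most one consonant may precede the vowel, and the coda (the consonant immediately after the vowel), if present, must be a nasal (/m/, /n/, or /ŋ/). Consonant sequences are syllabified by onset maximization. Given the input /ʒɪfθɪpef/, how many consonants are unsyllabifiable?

2

Under (C)V(N), the unsyllabifiable consonants are /f/, /f/ (only a nasal (/m/, /n/, or /ŋ/) is licensed in coda position; onsets are limited to one consonant).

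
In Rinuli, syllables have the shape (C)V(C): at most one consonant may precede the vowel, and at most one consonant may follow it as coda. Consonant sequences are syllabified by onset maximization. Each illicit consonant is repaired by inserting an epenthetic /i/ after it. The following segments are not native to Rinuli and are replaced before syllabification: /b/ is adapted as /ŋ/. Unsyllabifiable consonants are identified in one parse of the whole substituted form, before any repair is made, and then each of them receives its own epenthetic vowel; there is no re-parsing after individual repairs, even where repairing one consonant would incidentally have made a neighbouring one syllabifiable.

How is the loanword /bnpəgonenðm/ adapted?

Substitution: /b/ → /ŋ/, giving /ŋnpəgonenðm/.
The consonants /ŋ/, /n/, /ð/, /m/ cannot be parsed into a legal (C)V(C) syllable (at most one coda consonant is licensed; onsets are limited to one consonant).
Each unlicensed consonant becomes the onset of a new syllable: /ŋ/ → /ŋi/, /n/ → /ni/, /ð/ → /ði/, /m/ → /mi/.

ŋinipəgonenðimi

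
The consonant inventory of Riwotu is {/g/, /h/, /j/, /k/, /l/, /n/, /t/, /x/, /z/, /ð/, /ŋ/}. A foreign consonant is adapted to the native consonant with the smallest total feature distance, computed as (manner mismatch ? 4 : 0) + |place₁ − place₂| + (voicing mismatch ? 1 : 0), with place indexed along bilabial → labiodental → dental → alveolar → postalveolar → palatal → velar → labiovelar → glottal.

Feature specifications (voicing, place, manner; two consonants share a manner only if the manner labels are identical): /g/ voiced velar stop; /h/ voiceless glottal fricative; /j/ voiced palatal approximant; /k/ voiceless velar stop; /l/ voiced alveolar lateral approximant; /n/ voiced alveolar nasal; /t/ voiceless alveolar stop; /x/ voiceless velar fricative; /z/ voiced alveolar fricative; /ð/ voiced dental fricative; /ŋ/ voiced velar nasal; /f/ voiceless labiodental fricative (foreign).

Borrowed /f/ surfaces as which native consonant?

ð

/ð/ is closest: same manner (fricative), place distance 1 (labiodental→dental), voicing differs (+1); total 2. Next closest is /z/ at distance 3.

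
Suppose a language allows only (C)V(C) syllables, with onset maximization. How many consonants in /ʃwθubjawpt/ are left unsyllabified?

The consonants /ʃ/, /w/, /p/, /t/ cannot be parsed into a legal (C)V(C) syllable (at most one coda consonant is licensed; onsets are limited to one consonant).

4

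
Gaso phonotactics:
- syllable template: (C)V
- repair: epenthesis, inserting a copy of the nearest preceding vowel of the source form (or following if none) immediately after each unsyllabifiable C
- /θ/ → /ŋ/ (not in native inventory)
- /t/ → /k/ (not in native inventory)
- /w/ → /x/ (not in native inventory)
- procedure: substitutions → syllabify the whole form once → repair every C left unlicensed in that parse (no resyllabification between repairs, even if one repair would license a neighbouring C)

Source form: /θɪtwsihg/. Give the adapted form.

ŋɪkɪxɪsihigi

Substitution: /θ/ → /ŋ/, /t/ → /k/, /w/ → /x/, giving /ŋɪkxsihg/.
The consonants /k/, /x/, /h/, /g/ cannot be parsed into a legal (C)V syllable (no codas are permitted; onsets are limited to one consonant).
Epenthesis after each stranded consonant: /k/ → /kɪ/, /x/ → /xɪ/, /h/ → /hi/, /g/ → /gi/.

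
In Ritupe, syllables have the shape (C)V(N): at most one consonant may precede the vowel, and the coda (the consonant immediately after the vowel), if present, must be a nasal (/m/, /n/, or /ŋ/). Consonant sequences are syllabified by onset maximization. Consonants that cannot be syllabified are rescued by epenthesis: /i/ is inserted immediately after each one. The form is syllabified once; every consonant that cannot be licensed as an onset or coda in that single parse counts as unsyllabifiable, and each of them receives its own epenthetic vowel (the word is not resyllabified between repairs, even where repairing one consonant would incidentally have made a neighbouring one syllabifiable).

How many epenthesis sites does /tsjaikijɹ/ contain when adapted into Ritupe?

4

The unsyllabifiable consonants are /t/, /s/, /j/, /ɹ/; each receives one epenthetic vowel.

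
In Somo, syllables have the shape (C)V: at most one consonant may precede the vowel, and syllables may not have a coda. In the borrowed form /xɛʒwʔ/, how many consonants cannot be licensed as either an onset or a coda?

3

Under (C)V, the unsyllabifiable consonants are /ʒ/, /w/, /ʔ/ (no codas are permitted; onsets are limited to one consonant).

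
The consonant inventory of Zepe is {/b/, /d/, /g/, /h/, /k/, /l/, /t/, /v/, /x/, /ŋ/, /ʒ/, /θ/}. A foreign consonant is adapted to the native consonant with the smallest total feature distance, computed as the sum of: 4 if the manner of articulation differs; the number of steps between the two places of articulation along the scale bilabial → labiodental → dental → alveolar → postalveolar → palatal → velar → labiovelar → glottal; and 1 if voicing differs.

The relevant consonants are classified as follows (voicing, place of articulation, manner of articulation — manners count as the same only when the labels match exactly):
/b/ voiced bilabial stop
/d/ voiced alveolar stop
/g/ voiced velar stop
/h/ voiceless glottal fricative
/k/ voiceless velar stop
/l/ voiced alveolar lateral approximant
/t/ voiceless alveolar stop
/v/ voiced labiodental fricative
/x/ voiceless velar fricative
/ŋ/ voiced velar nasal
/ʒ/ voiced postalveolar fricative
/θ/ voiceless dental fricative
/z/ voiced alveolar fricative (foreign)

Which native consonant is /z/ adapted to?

/ʒ/ is closest: same manner (fricative), place distance 1 (alveolar→postalveolar), same voicing; total 1. Next closest is /v/ at distance 2.

ʒ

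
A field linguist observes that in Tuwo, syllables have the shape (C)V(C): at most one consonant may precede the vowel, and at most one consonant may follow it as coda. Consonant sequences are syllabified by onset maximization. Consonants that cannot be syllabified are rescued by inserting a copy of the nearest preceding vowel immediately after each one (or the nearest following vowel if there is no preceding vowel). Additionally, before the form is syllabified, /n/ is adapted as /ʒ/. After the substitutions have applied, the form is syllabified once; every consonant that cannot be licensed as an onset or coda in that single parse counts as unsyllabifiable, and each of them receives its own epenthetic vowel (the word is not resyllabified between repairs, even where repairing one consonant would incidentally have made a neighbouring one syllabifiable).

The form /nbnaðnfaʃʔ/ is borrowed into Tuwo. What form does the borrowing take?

ʒabaʒaðʒafaʃʔa

Substitution: /n/ → /ʒ/, giving /ʒbʒaðʒfaʃʔ/.
The consonants /ʒ/, /b/, /ʒ/, /ʔ/ cannot be parsed into a legal (C)V(C) syllable (at most one coda consonant is licensed; onsets are limited to one consonant).
Each unlicensed consonant becomes the onset of a new syllable: /ʒ/ → /ʒa/, /b/ → /ba/, /ʒ/ → /ʒa/, /ʔ/ → /ʔa/.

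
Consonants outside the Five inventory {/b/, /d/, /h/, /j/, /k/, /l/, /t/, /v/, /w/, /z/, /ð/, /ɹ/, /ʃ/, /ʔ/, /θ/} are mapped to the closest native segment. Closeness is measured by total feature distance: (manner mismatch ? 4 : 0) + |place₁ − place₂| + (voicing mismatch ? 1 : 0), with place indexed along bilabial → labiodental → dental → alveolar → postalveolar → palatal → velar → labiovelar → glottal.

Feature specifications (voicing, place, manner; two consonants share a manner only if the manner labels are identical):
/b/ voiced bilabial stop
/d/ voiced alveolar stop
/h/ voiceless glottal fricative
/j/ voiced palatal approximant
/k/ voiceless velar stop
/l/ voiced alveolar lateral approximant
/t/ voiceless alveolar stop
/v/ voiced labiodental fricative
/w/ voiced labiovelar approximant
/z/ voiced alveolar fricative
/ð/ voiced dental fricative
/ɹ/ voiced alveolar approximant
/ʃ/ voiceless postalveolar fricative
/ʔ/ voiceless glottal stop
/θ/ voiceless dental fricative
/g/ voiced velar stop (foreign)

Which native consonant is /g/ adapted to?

/k/ is closest: same manner (stop), place distance 0 (velar→velar), voicing differs (+1); total 1. Next closest is /d/ at distance 3.

k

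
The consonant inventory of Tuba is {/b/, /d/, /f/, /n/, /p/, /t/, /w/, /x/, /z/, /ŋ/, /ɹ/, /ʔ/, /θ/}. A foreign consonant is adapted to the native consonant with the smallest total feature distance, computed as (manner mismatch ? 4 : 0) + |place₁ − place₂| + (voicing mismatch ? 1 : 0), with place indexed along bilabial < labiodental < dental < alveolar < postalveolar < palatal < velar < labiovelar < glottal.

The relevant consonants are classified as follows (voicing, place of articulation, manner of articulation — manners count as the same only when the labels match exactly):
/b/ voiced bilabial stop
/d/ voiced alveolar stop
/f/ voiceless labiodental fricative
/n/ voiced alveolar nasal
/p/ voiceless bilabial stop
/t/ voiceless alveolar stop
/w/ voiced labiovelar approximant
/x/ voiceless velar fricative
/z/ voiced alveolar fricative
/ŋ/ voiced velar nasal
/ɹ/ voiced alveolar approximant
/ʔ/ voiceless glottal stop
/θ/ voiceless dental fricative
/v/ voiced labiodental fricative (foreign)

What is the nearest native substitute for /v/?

/f/ is closest: same manner (fricative), place distance 0 (labiodental→labiodental), voicing differs (+1); total 1. Next closest is /z/ at distance 2.

f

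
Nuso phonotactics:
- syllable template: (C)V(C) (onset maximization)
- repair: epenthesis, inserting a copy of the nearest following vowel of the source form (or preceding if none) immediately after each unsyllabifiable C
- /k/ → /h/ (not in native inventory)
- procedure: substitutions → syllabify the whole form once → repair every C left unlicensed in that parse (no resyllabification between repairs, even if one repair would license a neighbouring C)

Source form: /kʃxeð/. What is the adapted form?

Substitution: /k/ → /h/, giving /hʃxeð/.
Under (C)V(C), the unsyllabifiable consonants are /h/, /ʃ/ (at most one coda consonant is licensed; onsets are limited to one consonant).
Inserting the epenthetic vowel yields /h/ → /he/, /ʃ/ → /ʃe/.

heʃexeð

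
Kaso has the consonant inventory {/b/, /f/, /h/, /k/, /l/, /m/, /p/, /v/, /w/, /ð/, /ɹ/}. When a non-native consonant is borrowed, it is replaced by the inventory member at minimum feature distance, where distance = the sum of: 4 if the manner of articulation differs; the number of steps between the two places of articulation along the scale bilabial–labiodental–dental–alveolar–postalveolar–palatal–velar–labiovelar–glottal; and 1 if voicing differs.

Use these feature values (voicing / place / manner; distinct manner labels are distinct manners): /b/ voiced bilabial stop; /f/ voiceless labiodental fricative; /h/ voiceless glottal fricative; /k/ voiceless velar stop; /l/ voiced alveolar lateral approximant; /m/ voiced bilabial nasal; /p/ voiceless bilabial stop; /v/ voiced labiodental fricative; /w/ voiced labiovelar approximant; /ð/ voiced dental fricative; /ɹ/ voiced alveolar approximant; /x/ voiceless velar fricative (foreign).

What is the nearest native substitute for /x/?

/h/ is closest: same manner (fricative), place distance 2 (velar→glottal), same voicing; total 2. Next closest is /k/ at distance 4.

h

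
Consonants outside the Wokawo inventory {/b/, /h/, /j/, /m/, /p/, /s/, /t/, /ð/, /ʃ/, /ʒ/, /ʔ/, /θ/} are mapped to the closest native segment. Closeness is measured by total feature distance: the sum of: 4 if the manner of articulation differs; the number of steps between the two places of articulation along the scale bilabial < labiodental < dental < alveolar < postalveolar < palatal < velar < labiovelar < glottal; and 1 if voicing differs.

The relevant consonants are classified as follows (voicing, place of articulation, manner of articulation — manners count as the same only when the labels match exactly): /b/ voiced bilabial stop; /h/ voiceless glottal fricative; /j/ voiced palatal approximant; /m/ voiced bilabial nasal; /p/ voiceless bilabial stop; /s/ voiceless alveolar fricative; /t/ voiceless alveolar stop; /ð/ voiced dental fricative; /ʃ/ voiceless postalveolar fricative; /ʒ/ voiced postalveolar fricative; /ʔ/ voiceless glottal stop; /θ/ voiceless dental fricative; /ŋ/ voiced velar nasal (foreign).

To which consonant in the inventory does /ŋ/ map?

/j/ is closest: manner differs (nasal→approximant, +4), place distance 1 (velar→palatal), same voicing; total 5. Next closest is /m/ at distance 6.

j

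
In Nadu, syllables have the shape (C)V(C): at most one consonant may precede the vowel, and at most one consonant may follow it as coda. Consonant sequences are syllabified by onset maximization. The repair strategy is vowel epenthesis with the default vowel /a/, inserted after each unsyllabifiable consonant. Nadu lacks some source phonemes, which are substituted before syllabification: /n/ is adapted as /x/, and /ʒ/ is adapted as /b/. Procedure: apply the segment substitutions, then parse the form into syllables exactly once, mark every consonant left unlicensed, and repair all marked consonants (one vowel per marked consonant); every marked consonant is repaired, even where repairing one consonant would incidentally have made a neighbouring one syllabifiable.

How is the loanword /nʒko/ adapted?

xabako

Substitution: /n/ → /x/, /ʒ/ → /b/, giving /xbko/.
The consonants /x/, /b/ cannot be parsed into a legal (C)V(C) syllable (at most one coda consonant is licensed; onsets are limited to one consonant).
Epenthesis after each stranded consonant: /x/ → /xa/, /b/ → /ba/.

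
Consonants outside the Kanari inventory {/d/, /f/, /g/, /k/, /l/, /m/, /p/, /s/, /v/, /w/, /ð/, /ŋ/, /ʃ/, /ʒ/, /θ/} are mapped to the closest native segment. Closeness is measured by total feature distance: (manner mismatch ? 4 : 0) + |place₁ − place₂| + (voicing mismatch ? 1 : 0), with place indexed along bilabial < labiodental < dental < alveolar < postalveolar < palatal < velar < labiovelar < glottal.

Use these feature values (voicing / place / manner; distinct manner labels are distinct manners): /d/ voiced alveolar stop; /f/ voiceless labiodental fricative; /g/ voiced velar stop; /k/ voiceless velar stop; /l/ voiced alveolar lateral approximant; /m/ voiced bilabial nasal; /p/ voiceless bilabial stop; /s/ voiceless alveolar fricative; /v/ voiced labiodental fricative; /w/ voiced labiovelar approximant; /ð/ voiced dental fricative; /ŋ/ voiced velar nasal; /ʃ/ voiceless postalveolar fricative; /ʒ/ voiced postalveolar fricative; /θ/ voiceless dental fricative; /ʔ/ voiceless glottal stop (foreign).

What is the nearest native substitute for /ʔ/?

k

/k/ is closest: same manner (stop), place distance 2 (glottal→velar), same voicing; total 2. Next closest is /g/ at distance 3.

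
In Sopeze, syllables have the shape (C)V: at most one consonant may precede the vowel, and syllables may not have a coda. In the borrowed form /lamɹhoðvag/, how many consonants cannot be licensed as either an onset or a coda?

4

The consonants /m/, /ɹ/, /ð/, /g/ cannot be parsed into a legal (C)V syllable (no codas are permitted; onsets are limited to one consonant).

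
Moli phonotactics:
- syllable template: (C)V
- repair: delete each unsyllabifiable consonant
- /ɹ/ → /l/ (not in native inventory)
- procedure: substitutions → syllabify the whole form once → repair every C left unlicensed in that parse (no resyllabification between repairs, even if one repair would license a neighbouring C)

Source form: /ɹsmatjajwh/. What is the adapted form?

maja

Substitution: /ɹ/ → /l/, giving /lsmatjajwh/.
Under (C)V, the unsyllabifiable consonants are /l/, /s/, /t/, /j/, /w/, /h/ (no codas are permitted; onsets are limited to one consonant).
Deletion applies to /l/, /s/, /t/, /j/, /w/, /h/.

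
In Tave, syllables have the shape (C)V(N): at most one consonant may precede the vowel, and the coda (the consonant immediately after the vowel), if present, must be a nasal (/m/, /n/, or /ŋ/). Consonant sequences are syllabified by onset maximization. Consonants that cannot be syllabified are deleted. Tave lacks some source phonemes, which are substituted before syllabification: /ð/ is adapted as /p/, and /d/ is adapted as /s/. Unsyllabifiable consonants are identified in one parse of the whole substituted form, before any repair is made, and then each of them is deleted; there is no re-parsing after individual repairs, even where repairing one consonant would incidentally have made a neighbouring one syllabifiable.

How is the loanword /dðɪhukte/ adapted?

pɪhute

Substitution: /d/ → /s/, /ð/ → /p/, giving /spɪhukte/.
Under (C)V(N), the unsyllabifiable consonants are /s/, /k/ (only a nasal (/m/, /n/, or /ŋ/) is licensed in coda position; onsets are limited to one consonant).
Each unlicensed consonant is deleted: /s/, /k/.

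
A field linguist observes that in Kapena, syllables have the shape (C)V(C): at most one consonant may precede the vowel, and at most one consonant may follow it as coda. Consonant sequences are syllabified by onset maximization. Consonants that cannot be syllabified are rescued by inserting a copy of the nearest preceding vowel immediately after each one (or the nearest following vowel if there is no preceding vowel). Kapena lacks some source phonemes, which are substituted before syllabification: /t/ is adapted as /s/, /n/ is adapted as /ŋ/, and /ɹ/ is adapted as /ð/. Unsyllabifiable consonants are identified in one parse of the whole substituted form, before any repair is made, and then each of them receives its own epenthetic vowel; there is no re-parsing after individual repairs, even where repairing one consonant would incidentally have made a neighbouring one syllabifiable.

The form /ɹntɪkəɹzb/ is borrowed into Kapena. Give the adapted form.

ðɪŋɪsɪkəðzəbə

Substitution: /ɹ/ → /ð/, /n/ → /ŋ/, /t/ → /s/, giving /ðŋsɪkəðzb/.
Syllabifying with onset maximization leaves /ð/, /ŋ/, /z/, /b/ stranded (at most one coda consonant is licensed; onsets are limited to one consonant).
Each unlicensed consonant becomes the onset of a new syllable: /ð/ → /ðɪ/, /ŋ/ → /ŋɪ/, /z/ → /zə/, /b/ → /bə/.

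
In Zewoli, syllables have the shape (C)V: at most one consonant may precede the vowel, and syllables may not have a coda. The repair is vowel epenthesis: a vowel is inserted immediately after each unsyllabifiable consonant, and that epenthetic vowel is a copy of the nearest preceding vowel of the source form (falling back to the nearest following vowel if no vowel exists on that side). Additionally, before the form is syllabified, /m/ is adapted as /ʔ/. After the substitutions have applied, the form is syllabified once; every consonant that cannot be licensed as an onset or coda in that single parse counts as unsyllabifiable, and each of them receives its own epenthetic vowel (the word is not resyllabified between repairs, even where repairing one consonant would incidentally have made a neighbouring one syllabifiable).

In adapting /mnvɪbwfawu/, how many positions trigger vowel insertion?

4

After substitution the input is /ʔnvɪbwfawu/.
The unsyllabifiable consonants are /ʔ/, /n/, /b/, /w/; each receives one epenthetic vowel.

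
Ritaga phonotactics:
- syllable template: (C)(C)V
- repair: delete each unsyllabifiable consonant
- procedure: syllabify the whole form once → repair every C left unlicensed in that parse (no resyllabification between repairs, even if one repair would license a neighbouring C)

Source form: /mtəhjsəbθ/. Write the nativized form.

mtəjsə

The consonants /h/, /b/, /θ/ cannot be parsed into a legal (C)(C)V syllable (no codas are permitted; onsets may contain at most 2 consonants).
Deletion applies to /h/, /b/, /θ/.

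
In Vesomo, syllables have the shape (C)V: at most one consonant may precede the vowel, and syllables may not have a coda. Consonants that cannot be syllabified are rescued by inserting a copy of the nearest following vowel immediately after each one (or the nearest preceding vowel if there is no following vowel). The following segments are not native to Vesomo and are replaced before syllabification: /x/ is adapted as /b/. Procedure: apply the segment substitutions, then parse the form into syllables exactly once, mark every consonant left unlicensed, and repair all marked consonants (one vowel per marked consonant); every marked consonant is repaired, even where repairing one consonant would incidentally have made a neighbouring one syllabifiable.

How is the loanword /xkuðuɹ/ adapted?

bukuðuɹu

Substitution: /x/ → /b/, giving /bkuðuɹ/.
The consonants /b/, /ɹ/ cannot be parsed into a legal (C)V syllable (no codas are permitted; onsets are limited to one consonant).
Each unlicensed consonant becomes the onset of a new syllable: /b/ → /bu/, /ɹ/ → /ɹu/.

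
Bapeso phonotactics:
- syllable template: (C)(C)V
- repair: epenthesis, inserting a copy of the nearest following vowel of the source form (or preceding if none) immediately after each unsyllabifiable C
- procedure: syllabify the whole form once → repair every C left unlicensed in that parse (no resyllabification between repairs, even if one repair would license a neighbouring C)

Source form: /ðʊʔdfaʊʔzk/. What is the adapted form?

ðʊʔadfaʊʔʊzʊkʊ

Syllabifying with onset maximization leaves /ʔ/, /ʔ/, /z/, /k/ stranded (no codas are permitted; onsets may contain at most 2 consonants).
Epenthesis after each stranded consonant: /ʔ/ → /ʔa/, /ʔ/ → /ʔʊ/, /z/ → /zʊ/, /k/ → /kʊ/.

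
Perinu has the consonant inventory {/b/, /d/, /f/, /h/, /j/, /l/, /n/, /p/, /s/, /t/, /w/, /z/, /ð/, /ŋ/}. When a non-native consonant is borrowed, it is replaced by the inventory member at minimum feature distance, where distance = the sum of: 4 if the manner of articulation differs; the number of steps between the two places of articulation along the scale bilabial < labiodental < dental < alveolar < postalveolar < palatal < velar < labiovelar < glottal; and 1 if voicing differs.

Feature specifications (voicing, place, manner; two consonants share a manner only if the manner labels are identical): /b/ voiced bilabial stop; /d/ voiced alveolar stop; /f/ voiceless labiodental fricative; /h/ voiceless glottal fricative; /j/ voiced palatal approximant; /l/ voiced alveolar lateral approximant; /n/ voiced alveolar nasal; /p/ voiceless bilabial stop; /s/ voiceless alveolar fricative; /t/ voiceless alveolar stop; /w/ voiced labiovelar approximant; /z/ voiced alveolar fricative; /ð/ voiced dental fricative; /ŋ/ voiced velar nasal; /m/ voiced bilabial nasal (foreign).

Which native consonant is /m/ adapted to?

/n/ is closest: same manner (nasal), place distance 3 (bilabial→alveolar), same voicing; total 3. Next closest is /b/ at distance 4.

n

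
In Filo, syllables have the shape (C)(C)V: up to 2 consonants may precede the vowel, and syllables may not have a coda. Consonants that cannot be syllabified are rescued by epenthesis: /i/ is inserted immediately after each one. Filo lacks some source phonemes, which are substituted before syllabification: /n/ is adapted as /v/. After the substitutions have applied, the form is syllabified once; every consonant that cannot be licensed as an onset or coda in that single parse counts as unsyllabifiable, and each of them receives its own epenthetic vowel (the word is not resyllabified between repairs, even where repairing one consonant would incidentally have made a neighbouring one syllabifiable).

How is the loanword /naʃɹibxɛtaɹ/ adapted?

vaʃɹibxɛtaɹi

Substitution: /n/ → /v/, giving /vaʃɹibxɛtaɹ/.
Syllabifying with onset maximization leaves /ɹ/ stranded (no codas are permitted; onsets may contain at most 2 consonants).
Each unlicensed consonant becomes the onset of a new syllable: /ɹ/ → /ɹi/.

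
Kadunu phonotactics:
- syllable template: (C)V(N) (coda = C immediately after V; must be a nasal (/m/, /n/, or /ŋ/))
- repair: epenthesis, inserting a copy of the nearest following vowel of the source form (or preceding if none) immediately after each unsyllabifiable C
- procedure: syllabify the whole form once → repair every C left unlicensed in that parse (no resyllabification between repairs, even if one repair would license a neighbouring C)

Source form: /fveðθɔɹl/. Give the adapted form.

feveðɔθɔɹɔlɔ

Under (C)V(N), the unsyllabifiable consonants are /f/, /ð/, /ɹ/, /l/ (only a nasal (/m/, /n/, or /ŋ/) is licensed in coda position; onsets are limited to one consonant).
Inserting the epenthetic vowel yields /f/ → /fe/, /ð/ → /ðɔ/, /ɹ/ → /ɹɔ/, /l/ → /lɔ/.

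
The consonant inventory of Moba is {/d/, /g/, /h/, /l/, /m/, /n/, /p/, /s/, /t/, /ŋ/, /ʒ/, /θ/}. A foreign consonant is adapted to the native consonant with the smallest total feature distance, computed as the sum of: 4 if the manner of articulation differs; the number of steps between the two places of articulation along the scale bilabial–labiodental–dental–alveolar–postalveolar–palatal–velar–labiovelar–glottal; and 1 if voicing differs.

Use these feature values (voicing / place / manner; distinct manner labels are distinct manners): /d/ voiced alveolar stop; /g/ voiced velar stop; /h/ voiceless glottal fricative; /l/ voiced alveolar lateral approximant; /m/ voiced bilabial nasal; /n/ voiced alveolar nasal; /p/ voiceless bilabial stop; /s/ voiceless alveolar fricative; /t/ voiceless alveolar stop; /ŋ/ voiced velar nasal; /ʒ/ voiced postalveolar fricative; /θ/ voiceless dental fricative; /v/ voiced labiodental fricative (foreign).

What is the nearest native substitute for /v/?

θ

/θ/ is closest: same manner (fricative), place distance 1 (labiodental→dental), voicing differs (+1); total 2. Next closest is /s/ at distance 3.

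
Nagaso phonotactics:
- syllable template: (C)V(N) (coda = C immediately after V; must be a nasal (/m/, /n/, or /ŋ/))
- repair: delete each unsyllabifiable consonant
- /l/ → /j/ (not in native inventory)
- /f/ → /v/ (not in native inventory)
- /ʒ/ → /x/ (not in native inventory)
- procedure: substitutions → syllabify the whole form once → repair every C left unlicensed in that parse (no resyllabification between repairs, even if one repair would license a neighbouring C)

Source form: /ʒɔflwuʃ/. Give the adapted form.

Substitution: /ʒ/ → /x/, /f/ → /v/, /l/ → /j/, giving /xɔvjwuʃ/.
The consonants /v/, /j/, /ʃ/ cannot be parsed into a legal (C)V(N) syllable (only a nasal (/m/, /n/, or /ŋ/) is licensed in coda position; onsets are limited to one consonant).
Deleting the stranded consonants removes /v/, /j/, /ʃ/.

xɔwu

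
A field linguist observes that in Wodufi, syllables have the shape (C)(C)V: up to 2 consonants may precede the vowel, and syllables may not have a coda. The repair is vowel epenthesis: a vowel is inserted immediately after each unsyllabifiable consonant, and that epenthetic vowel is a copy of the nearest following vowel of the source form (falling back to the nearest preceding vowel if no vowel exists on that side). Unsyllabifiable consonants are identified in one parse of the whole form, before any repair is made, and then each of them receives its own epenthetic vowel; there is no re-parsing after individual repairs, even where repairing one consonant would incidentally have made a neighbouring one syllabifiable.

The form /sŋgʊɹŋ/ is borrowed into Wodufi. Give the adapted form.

sʊŋgʊɹʊŋʊ

Under (C)(C)V, the unsyllabifiable consonants are /s/, /ɹ/, /ŋ/ (no codas are permitted; onsets may contain at most 2 consonants).
Inserting the epenthetic vowel yields /s/ → /sʊ/, /ɹ/ → /ɹʊ/, /ŋ/ → /ŋʊ/.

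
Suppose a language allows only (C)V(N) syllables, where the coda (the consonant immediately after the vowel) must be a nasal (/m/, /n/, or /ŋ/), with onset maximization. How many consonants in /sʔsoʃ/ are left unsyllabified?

Syllabifying with onset maximization leaves /s/, /ʔ/, /ʃ/ stranded (only a nasal (/m/, /n/, or /ŋ/) is licensed in coda position; onsets are limited to one consonant).

3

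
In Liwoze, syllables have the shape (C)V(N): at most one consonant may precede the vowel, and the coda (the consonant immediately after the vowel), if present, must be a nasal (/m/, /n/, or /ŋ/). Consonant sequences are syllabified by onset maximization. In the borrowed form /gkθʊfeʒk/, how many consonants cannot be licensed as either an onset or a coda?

The consonants /g/, /k/, /ʒ/, /k/ cannot be parsed into a legal (C)V(N) syllable (only a nasal (/m/, /n/, or /ŋ/) is licensed in coda position; onsets are limited to one consonant).

4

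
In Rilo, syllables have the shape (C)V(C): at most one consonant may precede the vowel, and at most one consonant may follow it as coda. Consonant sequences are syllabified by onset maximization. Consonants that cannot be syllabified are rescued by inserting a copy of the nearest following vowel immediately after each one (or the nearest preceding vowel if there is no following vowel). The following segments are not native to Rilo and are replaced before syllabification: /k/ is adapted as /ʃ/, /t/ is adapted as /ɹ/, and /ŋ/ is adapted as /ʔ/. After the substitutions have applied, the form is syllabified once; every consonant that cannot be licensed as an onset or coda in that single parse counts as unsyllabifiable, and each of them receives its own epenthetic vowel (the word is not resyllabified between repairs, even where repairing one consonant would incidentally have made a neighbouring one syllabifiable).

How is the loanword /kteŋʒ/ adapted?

ʃeɹeʔʒe

Substitution: /k/ → /ʃ/, /t/ → /ɹ/, /ŋ/ → /ʔ/, giving /ʃɹeʔʒ/.
The consonants /ʃ/, /ʒ/ cannot be parsed into a legal (C)V(C) syllable (at most one coda consonant is licensed; onsets are limited to one consonant).
Inserting the epenthetic vowel yields /ʃ/ → /ʃe/, /ʒ/ → /ʒe/.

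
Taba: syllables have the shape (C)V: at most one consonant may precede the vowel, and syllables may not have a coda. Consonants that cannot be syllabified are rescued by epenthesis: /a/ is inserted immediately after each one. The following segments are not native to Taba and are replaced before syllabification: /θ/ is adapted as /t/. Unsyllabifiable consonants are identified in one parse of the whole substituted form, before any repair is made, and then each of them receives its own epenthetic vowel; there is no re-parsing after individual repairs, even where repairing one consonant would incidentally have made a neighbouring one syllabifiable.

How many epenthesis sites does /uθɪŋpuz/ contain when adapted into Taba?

After substitution the input is /utɪŋpuz/.
The unsyllabifiable consonants are /ŋ/, /z/; each receives one epenthetic vowel.

2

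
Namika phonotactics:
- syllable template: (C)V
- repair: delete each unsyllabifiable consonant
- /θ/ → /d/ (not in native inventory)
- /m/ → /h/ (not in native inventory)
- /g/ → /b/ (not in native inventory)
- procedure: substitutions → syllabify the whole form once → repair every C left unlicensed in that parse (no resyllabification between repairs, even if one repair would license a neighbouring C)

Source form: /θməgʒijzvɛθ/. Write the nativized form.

Substitution: /θ/ → /d/, /m/ → /h/, /g/ → /b/, giving /dhəbʒijzvɛd/.
Under (C)V, the unsyllabifiable consonants are /d/, /b/, /j/, /z/, /d/ (no codas are permitted; onsets are limited to one consonant).
Each unlicensed consonant is deleted: /d/, /b/, /j/, /z/, /d/.

həʒivɛ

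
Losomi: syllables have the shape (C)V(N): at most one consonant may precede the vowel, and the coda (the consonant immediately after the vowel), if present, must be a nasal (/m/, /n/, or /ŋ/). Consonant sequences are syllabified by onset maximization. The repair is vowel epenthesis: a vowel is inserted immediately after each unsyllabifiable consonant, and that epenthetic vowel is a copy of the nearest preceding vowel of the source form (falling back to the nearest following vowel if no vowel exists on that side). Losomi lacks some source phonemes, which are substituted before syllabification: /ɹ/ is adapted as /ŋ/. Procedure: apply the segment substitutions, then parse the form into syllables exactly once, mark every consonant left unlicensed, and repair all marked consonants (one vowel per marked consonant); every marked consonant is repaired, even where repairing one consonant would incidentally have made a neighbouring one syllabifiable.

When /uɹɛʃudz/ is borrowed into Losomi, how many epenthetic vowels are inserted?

2

After substitution the input is /uŋɛʃudz/.
The unsyllabifiable consonants are /d/, /z/; each receives one epenthetic vowel.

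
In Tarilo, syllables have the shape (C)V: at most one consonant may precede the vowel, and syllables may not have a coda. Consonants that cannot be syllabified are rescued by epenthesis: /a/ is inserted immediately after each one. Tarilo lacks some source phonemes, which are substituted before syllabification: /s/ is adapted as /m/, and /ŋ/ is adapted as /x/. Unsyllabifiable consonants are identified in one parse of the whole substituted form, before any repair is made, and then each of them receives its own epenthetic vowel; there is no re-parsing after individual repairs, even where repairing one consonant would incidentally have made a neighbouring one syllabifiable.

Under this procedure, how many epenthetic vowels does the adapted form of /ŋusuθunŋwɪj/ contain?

3

After substitution the input is /xumuθunxwɪj/.
The unsyllabifiable consonants are /n/, /x/, /j/; each receives one epenthetic vowel.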